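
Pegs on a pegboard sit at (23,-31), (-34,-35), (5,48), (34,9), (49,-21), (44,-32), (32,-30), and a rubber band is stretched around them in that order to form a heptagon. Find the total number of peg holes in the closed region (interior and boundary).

Using the shoelace formula, 2A = |(23·(-35) − (-34)·(-31)) + ((-34)·48 − 5·(-35)) + (5·9 − 34·48) + (34·(-21) − 49·9) + (49·(-32) − 44·(-21)) + (44·(-30) − 32·(-32)) + (32·(-31) − 23·(-30))| = 7300, so the area is 3650.
Summing gcd(|Δx|,|Δy|) over the edges gives the boundary count: gcd(57,4) + gcd(39,83) + gcd(29,39) + gcd(15,30) + gcd(5,11) + gcd(12,2) + gcd(9,1) = 1+1+1+15+1+2+1 = 22.
Pick's theorem gives I = A − B/2 + 1 = 3650 − 22/2 + 1 = 3640, so the closed region contains I + B = 3640 + 22 = 3662 lattice points.

3662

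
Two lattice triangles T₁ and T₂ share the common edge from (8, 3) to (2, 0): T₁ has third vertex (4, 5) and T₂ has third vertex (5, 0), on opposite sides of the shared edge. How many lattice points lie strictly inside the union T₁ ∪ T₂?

The union is the simple quadrilateral with vertices (8, 3), (4, 5), (2, 0), (5, 0) in order.
Using the shoelace formula, 2A = |(8·5 − 4·3) + (4·0 − 2·5) + (2·0 − 5·0) + (5·3 − 8·0)| = 33, so the area is 16.5.
The number of boundary lattice points is Σ gcd(|Δx|,|Δy|) = gcd(4,2) + gcd(2,5) + gcd(3,0) + gcd(3,3) = 2+1+3+3 = 9.
By Pick's theorem I = A − B/2 + 1 = 16.5 − 9/2 + 1 = 13.

13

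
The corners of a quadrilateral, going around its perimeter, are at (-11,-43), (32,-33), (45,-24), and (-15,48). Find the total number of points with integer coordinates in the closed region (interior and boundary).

The shoelace formula gives twice the area as |((-11)·(-33) − 32·(-43)) + (32·(-24) − 45·(-33)) + (45·48 − (-15)·(-24)) + ((-15)·(-43) − (-11)·48)| = 5429, so the area is 2714.5.
Summing gcd(|Δx|,|Δy|) over the edges gives the boundary count: gcd(43,10) + gcd(13,9) + gcd(60,72) + gcd(4,91) = 1+1+12+1 = 15.
Pick's theorem gives I = A − B/2 + 1 = 2714.5 − 15/2 + 1 = 2708, so the closed region contains I + B = 2708 + 15 = 2723 lattice points.

2723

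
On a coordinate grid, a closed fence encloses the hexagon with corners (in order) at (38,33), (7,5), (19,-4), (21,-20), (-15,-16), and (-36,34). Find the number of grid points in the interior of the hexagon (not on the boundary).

By the shoelace formula, twice the signed area is |(38·5 − 7·33) + (7·(-4) − 19·5) + (19·(-20) − 21·(-4)) + (21·(-16) − (-15)·(-20)) + ((-15)·34 − (-36)·(-16)) + ((-36)·33 − 38·34)| = 4662, so the area is 2331.
The number of boundary lattice points is Σ gcd(|Δx|,|Δy|) = gcd(31,28) + gcd(12,9) + gcd(2,16) + gcd(36,4) + gcd(21,50) + gcd(74,1) = 1+3+2+4+1+1 = 12.
Pick's theorem gives I = A − B/2 + 1 = 2331 − 12/2 + 1 = 2326.

2326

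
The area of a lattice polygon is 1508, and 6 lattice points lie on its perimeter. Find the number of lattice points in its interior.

From Pick's theorem, I = A − B/2 + 1 = 1508 − 6/2 + 1 = 1506.

1506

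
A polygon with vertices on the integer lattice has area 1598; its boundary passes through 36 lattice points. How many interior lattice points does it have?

Pick's theorem A = I + B/2 − 1 rearranges to I = A − B/2 + 1 = 1598 − 36/2 + 1 = 1581.

1581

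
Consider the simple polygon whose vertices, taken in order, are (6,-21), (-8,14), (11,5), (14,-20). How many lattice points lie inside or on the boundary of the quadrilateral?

Using the shoelace formula, 2A = |[6·14 − (-8)·(-21)] + [(-8)·5 − 11·14] + [11·(-20) − 14·5] + [14·(-21) − 6·(-20)]| = 742, so the area is 371.
Summing gcd(|Δx|,|Δy|) over the edges gives the boundary count: gcd(14,35) + gcd(19,9) + gcd(3,25) + gcd(8,1) = 7+1+1+1 = 10.
Pick's theorem gives I = A − B/2 + 1 = 371 − 10/2 + 1 = 367, so the closed region contains I + B = 367 + 10 = 377 lattice points.

377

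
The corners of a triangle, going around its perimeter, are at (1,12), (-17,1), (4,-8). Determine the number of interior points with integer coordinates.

Using the shoelace formula, 2A = |[1·1 − (-17)·12] + [(-17)·(-8) − 4·1] + [4·12 − 1·(-8)]| = 393, so the area is 393/2.
The number of boundary lattice points is Σ gcd(|Δx|,|Δy|) = gcd(18,11) + gcd(21,9) + gcd(3,20) = 1+3+1 = 5.
By Pick's theorem A = I + B/2 − 1, so I = 393/2 − 5/2 + 1 = 195.

195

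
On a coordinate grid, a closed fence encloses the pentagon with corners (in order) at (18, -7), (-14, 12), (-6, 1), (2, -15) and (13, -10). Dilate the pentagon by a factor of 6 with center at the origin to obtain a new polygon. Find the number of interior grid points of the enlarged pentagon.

9469

Using the shoelace formula, 2A = |[18·12 − (-14)·(-7)] + [(-14)·1 − (-6)·12] + [(-6)·(-15) − 2·1] + [2·(-10) − 13·(-15)] + [13·(-7) − 18·(-10)]| = 528, so the area is 264.
Summing gcd(|Δx|,|Δy|) over the edges gives the boundary count: gcd(32,19) + gcd(8,11) + gcd(8,16) + gcd(11,5) + gcd(5,3) = 1+1+8+1+1 = 12.
Scaling by 6 multiplies the area by 6² = 36 (so the new area is 9504) and multiplies the boundary lattice-point count by 6, giving 72.
By Pick's theorem, the interior count of the dilated polygon is 9504 − 72/2 + 1 = 9469.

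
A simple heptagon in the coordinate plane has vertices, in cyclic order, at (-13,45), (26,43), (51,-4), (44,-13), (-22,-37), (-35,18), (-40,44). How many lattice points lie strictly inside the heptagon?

5078

The shoelace formula gives twice the area as |((-13)·43 − 26·45) + (26·(-4) − 51·43) + (51·(-13) − 44·(-4)) + (44·(-37) − (-22)·(-13)) + ((-22)·18 − (-35)·(-37)) + ((-35)·44 − (-40)·18) + ((-40)·45 − (-13)·44)| = 10166, so the area is 5083.
The number of boundary lattice points is Σ gcd(|Δx|,|Δy|) = gcd(39,2) + gcd(25,47) + gcd(7,9) + gcd(66,24) + gcd(13,55) + gcd(5,26) + gcd(27,1) = 1+1+1+6+1+1+1 = 12.
Pick's theorem gives I = A − B/2 + 1 = 5083 − 12/2 + 1 = 5078.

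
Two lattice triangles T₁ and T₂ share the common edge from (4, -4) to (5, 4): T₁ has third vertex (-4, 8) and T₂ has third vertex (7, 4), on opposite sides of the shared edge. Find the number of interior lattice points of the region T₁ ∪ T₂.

43

The union is the simple quadrilateral with vertices (4, -4), (-4, 8), (5, 4), (7, 4) in order.
By the shoelace formula, twice the signed area is |[4·8 − (-4)·(-4)] + [(-4)·4 − 5·8] + [5·4 − 7·4] + [7·(-4) − 4·4]| = 92, so the area is 46.
The number of boundary lattice points is Σ gcd(|Δx|,|Δy|) = gcd(8,12) + gcd(9,4) + gcd(2,0) + gcd(3,8) = 4+1+2+1 = 8.
By Pick's theorem I = A − B/2 + 1 = 46 − 8/2 + 1 = 43.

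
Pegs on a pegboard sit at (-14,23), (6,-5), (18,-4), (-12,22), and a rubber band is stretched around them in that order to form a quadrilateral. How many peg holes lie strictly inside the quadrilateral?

The shoelace formula gives twice the area as |((-14)·(-5) − 6·23) + (6·(-4) − 18·(-5)) + (18·22 − (-12)·(-4)) + ((-12)·23 − (-14)·22)| = 378, so the area is 189.
Along each edge there are gcd(|Δx|,|Δy|)+1 lattice points, so counting each shared vertex once the boundary has gcd(20,28) + gcd(12,1) + gcd(30,26) + gcd(2,1) = 4+1+2+1 = 8.
By Pick's theorem A = I + B/2 − 1, so I = 189 − 8/2 + 1 = 186.

186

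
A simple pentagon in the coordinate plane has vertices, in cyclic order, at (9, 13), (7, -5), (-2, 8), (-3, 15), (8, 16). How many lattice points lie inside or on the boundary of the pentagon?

Using the shoelace formula, 2A = |(9·(-5) − 7·13) + (7·8 − (-2)·(-5)) + ((-2)·15 − (-3)·8) + ((-3)·16 − 8·15) + (8·13 − 9·16)| = 304, so the area is 152.
The number of boundary lattice points is Σ gcd(|Δx|,|Δy|) = gcd(2,18) + gcd(9,13) + gcd(1,7) + gcd(11,1) + gcd(1,3) = 2+1+1+1+1 = 6.
Pick's theorem gives I = A − B/2 + 1 = 152 − 6/2 + 1 = 150, so the closed region contains I + B = 150 + 6 = 156 lattice points.

156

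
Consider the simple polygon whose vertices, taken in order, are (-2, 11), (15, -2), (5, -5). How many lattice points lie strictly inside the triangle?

90

By the shoelace formula, twice the signed area is |((-2)·(-2) − 15·11) + (15·(-5) − 5·(-2)) + (5·11 − (-2)·(-5))| = 181, so the area is 181/2.
Summing gcd(|Δx|,|Δy|) over the edges gives the boundary count: gcd(17,13) + gcd(10,3) + gcd(7,16) = 1+1+1 = 3.
Pick's theorem gives I = A − B/2 + 1 = 181/2 − 3/2 + 1 = 90.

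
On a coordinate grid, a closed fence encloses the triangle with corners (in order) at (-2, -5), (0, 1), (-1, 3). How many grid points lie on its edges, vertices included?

4

Along each edge there are gcd(|Δx|,|Δy|)+1 lattice points, so counting each shared vertex once the boundary has gcd(2,6) + gcd(1,2) + gcd(1,8) = 2+1+1 = 4.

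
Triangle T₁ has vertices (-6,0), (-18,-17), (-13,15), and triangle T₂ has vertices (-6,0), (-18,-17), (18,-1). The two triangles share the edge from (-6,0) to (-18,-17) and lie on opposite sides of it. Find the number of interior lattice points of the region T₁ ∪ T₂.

357

The union is the simple quadrilateral with vertices (-6,0), (-13,15), (-18,-17), (18,-1) in order.
Using the shoelace formula, 2A = |[(-6)·15 − (-13)·0] + [(-13)·(-17) − (-18)·15] + [(-18)·(-1) − 18·(-17)] + [18·0 − (-6)·(-1)]| = 719, so the area is 359.5.
Along each edge there are gcd(|Δx|,|Δy|)+1 lattice points, so counting each shared vertex once the boundary has gcd(7,15) + gcd(5,32) + gcd(36,16) + gcd(24,1) = 1+1+4+1 = 7.
By Pick's theorem I = A − B/2 + 1 = 359.5 − 7/2 + 1 = 357.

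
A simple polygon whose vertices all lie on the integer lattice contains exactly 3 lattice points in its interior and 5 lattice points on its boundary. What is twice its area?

By Pick's theorem, A = I + B/2 − 1 = 3 + 5/2 − 1 = 9/2.
Hence 2A = 9.

9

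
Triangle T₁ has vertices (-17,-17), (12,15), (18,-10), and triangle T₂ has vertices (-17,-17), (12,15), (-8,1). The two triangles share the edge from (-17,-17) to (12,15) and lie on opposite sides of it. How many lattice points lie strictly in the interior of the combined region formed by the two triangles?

The union is the simple quadrilateral with vertices (-17,-17), (18,-10), (12,15), (-8,1) in order.
Using the shoelace formula, 2A = |[(-17)·(-10) − 18·(-17)] + [18·15 − 12·(-10)] + [12·1 − (-8)·15] + [(-8)·(-17) − (-17)·1]| = 1151, so the area is 575.5.
Summing gcd(|Δx|,|Δy|) over the edges gives the boundary count: gcd(35,7) + gcd(6,25) + gcd(20,14) + gcd(9,18) = 7+1+2+9 = 19.
By Pick's theorem I = A − B/2 + 1 = 575.5 − 19/2 + 1 = 567.

567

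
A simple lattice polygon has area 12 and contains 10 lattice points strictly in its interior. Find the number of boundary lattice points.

6

Pick's theorem gives A = I + B/2 − 1, so B = 2(A − I + 1) = 2(12 − 10 + 1) = 6.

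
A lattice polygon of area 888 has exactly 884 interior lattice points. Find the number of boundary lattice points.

Pick's theorem gives A = I + B/2 − 1, so B = 2(A − I + 1) = 2(888 − 884 + 1) = 10.

10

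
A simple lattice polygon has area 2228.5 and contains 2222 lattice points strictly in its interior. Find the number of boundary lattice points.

Pick's theorem gives A = I + B/2 − 1, so B = 2(A − I + 1) = 2(2228.5 − 2222 + 1) = 15.

15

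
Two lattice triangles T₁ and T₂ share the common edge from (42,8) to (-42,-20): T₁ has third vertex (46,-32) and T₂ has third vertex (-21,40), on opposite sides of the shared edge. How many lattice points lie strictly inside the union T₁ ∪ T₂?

The union is the simple quadrilateral with vertices (42,8), (46,-32), (-42,-20), (-21,40) in order.
The shoelace formula gives twice the area as |(42·(-32) − 46·8) + (46·(-20) − (-42)·(-32)) + ((-42)·40 − (-21)·(-20)) + ((-21)·8 − 42·40)| = 7924, so the area is 3962.
The number of boundary lattice points is Σ gcd(|Δx|,|Δy|) = gcd(4,40) + gcd(88,12) + gcd(21,60) + gcd(63,32) = 4+4+3+1 = 12.
By Pick's theorem I = A − B/2 + 1 = 3962 − 12/2 + 1 = 3957.

3957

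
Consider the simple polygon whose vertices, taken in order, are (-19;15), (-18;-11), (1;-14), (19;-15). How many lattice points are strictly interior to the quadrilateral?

495

By the shoelace formula, twice the signed area is |((-19)·(-11) − (-18)·15) + ((-18)·(-14) − 1·(-11)) + (1·(-15) − 19·(-14)) + (19·15 − (-19)·(-15))| = 993, so the area is 496.5.
Along each edge there are gcd(|Δx|,|Δy|)+1 lattice points, so counting each shared vertex once the boundary has gcd(1,26) + gcd(19,3) + gcd(18,1) + gcd(38,30) = 1+1+1+2 = 5.
Pick's theorem gives I = A − B/2 + 1 = 496.5 − 5/2 + 1 = 495.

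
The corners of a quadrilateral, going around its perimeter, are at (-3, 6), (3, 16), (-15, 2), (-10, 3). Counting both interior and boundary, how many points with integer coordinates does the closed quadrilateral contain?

56

The shoelace formula gives twice the area as |((-3)·16 − 3·6) + (3·2 − (-15)·16) + ((-15)·3 − (-10)·2) + ((-10)·6 − (-3)·3)| = 104, so the area is 52.
Summing gcd(|Δx|,|Δy|) over the edges gives the boundary count: gcd(6,10) + gcd(18,14) + gcd(5,1) + gcd(7,3) = 2+2+1+1 = 6.
Pick's theorem gives I = A − B/2 + 1 = 52 − 6/2 + 1 = 50, so the closed region contains I + B = 50 + 6 = 56 lattice points.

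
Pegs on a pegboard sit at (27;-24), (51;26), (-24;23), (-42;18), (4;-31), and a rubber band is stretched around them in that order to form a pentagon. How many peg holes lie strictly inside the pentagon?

3111

The shoelace formula gives twice the area as |[27·26 − 51·(-24)] + [51·23 − (-24)·26] + [(-24)·18 − (-42)·23] + [(-42)·(-31) − 4·18] + [4·(-24) − 27·(-31)]| = 6228, so the area is 3114.
Summing gcd(|Δx|,|Δy|) over the edges gives the boundary count: gcd(24,50) + gcd(75,3) + gcd(18,5) + gcd(46,49) + gcd(23,7) = 2+3+1+1+1 = 8.
By Pick's theorem A = I + B/2 − 1, so I = 3114 − 8/2 + 1 = 3111.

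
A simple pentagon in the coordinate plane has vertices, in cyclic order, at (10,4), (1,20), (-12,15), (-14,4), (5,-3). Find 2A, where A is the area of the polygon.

The shoelace formula gives twice the area as |(10·20 − 1·4) + (1·15 − (-12)·20) + ((-12)·4 − (-14)·15) + ((-14)·(-3) − 5·4) + (5·4 − 10·(-3))| = 685, so the area is 342.5.

685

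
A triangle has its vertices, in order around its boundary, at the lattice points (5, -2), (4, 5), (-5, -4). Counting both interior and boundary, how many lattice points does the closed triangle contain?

The shoelace formula gives twice the area as |(5·5 − 4·(-2)) + (4·(-4) − (-5)·5) + ((-5)·(-2) − 5·(-4))| = 72, so the area is 36.
Summing gcd(|Δx|,|Δy|) over the edges gives the boundary count: gcd(1,7) + gcd(9,9) + gcd(10,2) = 1+9+2 = 12.
Pick's theorem gives I = A − B/2 + 1 = 36 − 12/2 + 1 = 31, so the closed region contains I + B = 31 + 12 = 43 lattice points.

43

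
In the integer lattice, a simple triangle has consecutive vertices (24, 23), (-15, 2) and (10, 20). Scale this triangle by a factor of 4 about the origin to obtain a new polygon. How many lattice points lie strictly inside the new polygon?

1407

The shoelace formula gives twice the area as |(24·2 − (-15)·23) + ((-15)·20 − 10·2) + (10·23 − 24·20)| = 177, so the area is 177/2.
The number of boundary lattice points is Σ gcd(|Δx|,|Δy|) = gcd(39,21) + gcd(25,18) + gcd(14,3) = 3+1+1 = 5.
Scaling by 4 multiplies the area by 4² = 16 (so the new area is 1416) and multiplies the boundary lattice-point count by 4, giving 20.
By Pick's theorem, the interior count of the dilated polygon is 1416 − 20/2 + 1 = 1407.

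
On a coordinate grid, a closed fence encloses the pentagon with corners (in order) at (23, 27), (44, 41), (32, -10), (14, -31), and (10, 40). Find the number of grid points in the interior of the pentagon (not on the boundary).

1302

Using the shoelace formula, 2A = |(23·41 − 44·27) + (44·(-10) − 32·41) + (32·(-31) − 14·(-10)) + (14·40 − 10·(-31)) + (10·27 − 23·40)| = 2629, so the area is 2629/2.
Summing gcd(|Δx|,|Δy|) over the edges gives the boundary count: gcd(21,14) + gcd(12,51) + gcd(18,21) + gcd(4,71) + gcd(13,13) = 7+3+3+1+13 = 27.
By Pick's theorem A = I + B/2 − 1, so I = 2629/2 − 27/2 + 1 = 1302.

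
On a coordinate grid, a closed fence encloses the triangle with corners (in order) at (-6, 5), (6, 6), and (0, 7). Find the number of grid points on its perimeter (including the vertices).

Summing gcd(|Δx|,|Δy|) over the edges gives the boundary count: gcd(12,1) + gcd(6,1) + gcd(6,2) = 1+1+2 = 4.

4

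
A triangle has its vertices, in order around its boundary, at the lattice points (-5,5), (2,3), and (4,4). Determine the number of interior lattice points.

5

By the shoelace formula, twice the signed area is |((-5)·3 − 2·5) + (2·4 − 4·3) + (4·5 − (-5)·4)| = 11, so the area is 11/2.
Summing gcd(|Δx|,|Δy|) over the edges gives the boundary count: gcd(7,2) + gcd(2,1) + gcd(9,1) = 1+1+1 = 3.
Pick's theorem gives I = A − B/2 + 1 = 11/2 − 3/2 + 1 = 5.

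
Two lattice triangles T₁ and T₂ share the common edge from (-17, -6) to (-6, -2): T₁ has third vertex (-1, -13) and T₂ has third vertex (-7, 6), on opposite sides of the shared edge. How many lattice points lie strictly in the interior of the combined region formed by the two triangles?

The union is the simple quadrilateral with vertices (-17, -6), (-1, -13), (-6, -2), (-7, 6) in order.
By the shoelace formula, twice the signed area is |((-17)·(-13) − (-1)·(-6)) + ((-1)·(-2) − (-6)·(-13)) + ((-6)·6 − (-7)·(-2)) + ((-7)·(-6) − (-17)·6)| = 233, so the area is 116.5.
Along each edge there are gcd(|Δx|,|Δy|)+1 lattice points, so counting each shared vertex once the boundary has gcd(16,7) + gcd(5,11) + gcd(1,8) + gcd(10,12) = 1+1+1+2 = 5.
By Pick's theorem I = A − B/2 + 1 = 116.5 − 5/2 + 1 = 115.

115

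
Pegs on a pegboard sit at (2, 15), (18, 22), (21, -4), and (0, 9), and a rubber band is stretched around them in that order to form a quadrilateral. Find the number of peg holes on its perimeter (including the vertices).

Summing gcd(|Δx|,|Δy|) over the edges gives the boundary count: gcd(16,7) + gcd(3,26) + gcd(21,13) + gcd(2,6) = 1+1+1+2 = 5.

5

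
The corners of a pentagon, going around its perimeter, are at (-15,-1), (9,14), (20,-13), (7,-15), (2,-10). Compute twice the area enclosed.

By the shoelace formula, twice the signed area is |[(-15)·14 − 9·(-1)] + [9·(-13) − 20·14] + [20·(-15) − 7·(-13)] + [7·(-10) − 2·(-15)] + [2·(-1) − (-15)·(-10)]| = 999, so the area is 499.5.

999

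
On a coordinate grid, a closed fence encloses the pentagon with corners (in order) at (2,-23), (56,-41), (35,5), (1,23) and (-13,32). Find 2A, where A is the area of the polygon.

By the shoelace formula, twice the signed area is |(2·(-41) − 56·(-23)) + (56·5 − 35·(-41)) + (35·23 − 1·5) + (1·32 − (-13)·23) + ((-13)·(-23) − 2·32)| = 4287, so the area is 2143.5.

4287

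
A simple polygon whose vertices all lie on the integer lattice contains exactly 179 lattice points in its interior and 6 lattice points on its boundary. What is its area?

By Pick's theorem, A = I + B/2 − 1 = 179 + 6/2 − 1 = 181.

181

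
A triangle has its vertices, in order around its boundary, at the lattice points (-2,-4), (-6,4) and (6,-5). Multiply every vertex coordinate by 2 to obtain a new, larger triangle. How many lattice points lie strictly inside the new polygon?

Using the shoelace formula, 2A = |[(-2)·4 − (-6)·(-4)] + [(-6)·(-5) − 6·4] + [6·(-4) − (-2)·(-5)]| = 60, so the area is 30.
Along each edge there are gcd(|Δx|,|Δy|)+1 lattice points, so counting each shared vertex once the boundary has gcd(4,8) + gcd(12,9) + gcd(8,1) = 4+3+1 = 8.
Scaling by 2 multiplies the area by 2² = 4 (so the new area is 120) and multiplies the boundary lattice-point count by 2, giving 16.
By Pick's theorem, the interior count of the dilated polygon is 120 − 16/2 + 1 = 113.

113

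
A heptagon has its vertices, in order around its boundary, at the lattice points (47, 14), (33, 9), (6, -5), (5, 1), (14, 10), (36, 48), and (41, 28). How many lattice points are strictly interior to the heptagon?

781

Using the shoelace formula, 2A = |[47·9 − 33·14] + [33·(-5) − 6·9] + [6·1 − 5·(-5)] + [5·10 − 14·1] + [14·48 − 36·10] + [36·28 − 41·48] + [41·14 − 47·28]| = 1581, so the area is 1581/2.
Along each edge there are gcd(|Δx|,|Δy|)+1 lattice points, so counting each shared vertex once the boundary has gcd(14,5) + gcd(27,14) + gcd(1,6) + gcd(9,9) + gcd(22,38) + gcd(5,20) + gcd(6,14) = 1+1+1+9+2+5+2 = 21.
By Pick's theorem A = I + B/2 − 1, so I = 1581/2 − 21/2 + 1 = 781.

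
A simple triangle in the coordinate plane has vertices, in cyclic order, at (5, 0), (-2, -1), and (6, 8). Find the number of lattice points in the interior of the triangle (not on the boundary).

27

Using the shoelace formula, 2A = |[5·(-1) − (-2)·0] + [(-2)·8 − 6·(-1)] + [6·0 − 5·8]| = 55, so the area is 27.5.
Along each edge there are gcd(|Δx|,|Δy|)+1 lattice points, so counting each shared vertex once the boundary has gcd(7,1) + gcd(8,9) + gcd(1,8) = 1+1+1 = 3.
Pick's theorem gives I = A − B/2 + 1 = 27.5 − 3/2 + 1 = 27.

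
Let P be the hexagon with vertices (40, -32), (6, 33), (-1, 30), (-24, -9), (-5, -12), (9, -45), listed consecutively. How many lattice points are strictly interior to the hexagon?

Using the shoelace formula, 2A = |(40·33 − 6·(-32)) + (6·30 − (-1)·33) + ((-1)·(-9) − (-24)·30) + ((-24)·(-12) − (-5)·(-9)) + ((-5)·(-45) − 9·(-12)) + (9·(-32) − 40·(-45))| = 4542, so the area is 2271.
Along each edge there are gcd(|Δx|,|Δy|)+1 lattice points, so counting each shared vertex once the boundary has gcd(34,65) + gcd(7,3) + gcd(23,39) + gcd(19,3) + gcd(14,33) + gcd(31,13) = 1+1+1+1+1+1 = 6.
Pick's theorem gives I = A − B/2 + 1 = 2271 − 6/2 + 1 = 2269.

2269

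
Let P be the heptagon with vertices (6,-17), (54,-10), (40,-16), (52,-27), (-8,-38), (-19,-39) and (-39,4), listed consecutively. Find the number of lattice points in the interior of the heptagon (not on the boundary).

The shoelace formula gives twice the area as |(6·(-10) − 54·(-17)) + (54·(-16) − 40·(-10)) + (40·(-27) − 52·(-16)) + (52·(-38) − (-8)·(-27)) + ((-8)·(-39) − (-19)·(-38)) + ((-19)·4 − (-39)·(-39)) + ((-39)·(-17) − 6·4)| = 3414, so the area is 1707.
The number of boundary lattice points is Σ gcd(|Δx|,|Δy|) = gcd(48,7) + gcd(14,6) + gcd(12,11) + gcd(60,11) + gcd(11,1) + gcd(20,43) + gcd(45,21) = 1+2+1+1+1+1+3 = 10.
By Pick's theorem A = I + B/2 − 1, so I = 1707 − 10/2 + 1 = 1703.

1703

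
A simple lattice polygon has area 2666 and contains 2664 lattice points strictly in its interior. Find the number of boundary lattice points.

6

Pick's theorem gives A = I + B/2 − 1, so B = 2(A − I + 1) = 2(2666 − 2664 + 1) = 6.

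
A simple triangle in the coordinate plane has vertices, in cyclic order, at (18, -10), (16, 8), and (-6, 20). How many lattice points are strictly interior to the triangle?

By the shoelace formula, twice the signed area is |[18·8 − 16·(-10)] + [16·20 − (-6)·8] + [(-6)·(-10) − 18·20]| = 372, so the area is 186.
Along each edge there are gcd(|Δx|,|Δy|)+1 lattice points, so counting each shared vertex once the boundary has gcd(2,18) + gcd(22,12) + gcd(24,30) = 2+2+6 = 10.
Pick's theorem gives I = A − B/2 + 1 = 186 − 10/2 + 1 = 182.

182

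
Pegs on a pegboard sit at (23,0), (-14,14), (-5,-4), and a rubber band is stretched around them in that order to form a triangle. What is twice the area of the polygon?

By the shoelace formula, twice the signed area is |[23·14 − (-14)·0] + [(-14)·(-4) − (-5)·14] + [(-5)·0 − 23·(-4)]| = 540, so the area is 270.

540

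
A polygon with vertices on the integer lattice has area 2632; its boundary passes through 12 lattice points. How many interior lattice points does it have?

Pick's theorem A = I + B/2 − 1 rearranges to I = A − B/2 + 1 = 2632 − 12/2 + 1 = 2627.

2627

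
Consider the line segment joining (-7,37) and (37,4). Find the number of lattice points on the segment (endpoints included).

The number of lattice points on a segment between lattice points is gcd(|Δx|,|Δy|) + 1 = gcd(44,33) + 1 = 11 + 1 = 12.

12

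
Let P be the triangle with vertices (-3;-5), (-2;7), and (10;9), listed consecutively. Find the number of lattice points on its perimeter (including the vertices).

Along each edge there are gcd(|Δx|,|Δy|)+1 lattice points, so counting each shared vertex once the boundary has gcd(1,12) + gcd(12,2) + gcd(13,14) = 1+2+1 = 4.

4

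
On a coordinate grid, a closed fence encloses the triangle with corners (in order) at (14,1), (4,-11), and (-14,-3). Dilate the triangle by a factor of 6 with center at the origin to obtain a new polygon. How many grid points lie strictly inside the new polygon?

5305

The shoelace formula gives twice the area as |[14·(-11) − 4·1] + [4·(-3) − (-14)·(-11)] + [(-14)·1 − 14·(-3)]| = 296, so the area is 148.
Summing gcd(|Δx|,|Δy|) over the edges gives the boundary count: gcd(10,12) + gcd(18,8) + gcd(28,4) = 2+2+4 = 8.
Scaling by 6 multiplies the area by 6² = 36 (so the new area is 5328) and multiplies the boundary lattice-point count by 6, giving 48.
By Pick's theorem, the interior count of the dilated polygon is 5328 − 48/2 + 1 = 5305.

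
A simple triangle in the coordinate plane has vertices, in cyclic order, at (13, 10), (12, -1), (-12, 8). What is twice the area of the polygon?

Using the shoelace formula, 2A = |[13·(-1) − 12·10] + [12·8 − (-12)·(-1)] + [(-12)·10 − 13·8]| = 273, so the area is 136.5.

273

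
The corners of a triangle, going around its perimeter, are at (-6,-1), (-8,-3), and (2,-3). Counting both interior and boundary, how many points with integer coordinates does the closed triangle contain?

18

By the shoelace formula, twice the signed area is |((-6)·(-3) − (-8)·(-1)) + ((-8)·(-3) − 2·(-3)) + (2·(-1) − (-6)·(-3))| = 20, so the area is 10.
The number of boundary lattice points is Σ gcd(|Δx|,|Δy|) = gcd(2,2) + gcd(10,0) + gcd(8,2) = 2+10+2 = 14.
Pick's theorem gives I = A − B/2 + 1 = 10 − 14/2 + 1 = 4, so the closed region contains I + B = 4 + 14 = 18 lattice points.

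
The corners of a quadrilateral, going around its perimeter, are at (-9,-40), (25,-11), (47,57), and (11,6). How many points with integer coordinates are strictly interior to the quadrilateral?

1152

The shoelace formula gives twice the area as |[(-9)·(-11) − 25·(-40)] + [25·57 − 47·(-11)] + [47·6 − 11·57] + [11·(-40) − (-9)·6]| = 2310, so the area is 1155.
Summing gcd(|Δx|,|Δy|) over the edges gives the boundary count: gcd(34,29) + gcd(22,68) + gcd(36,51) + gcd(20,46) = 1+2+3+2 = 8.
By Pick's theorem A = I + B/2 − 1, so I = 1155 − 8/2 + 1 = 1152.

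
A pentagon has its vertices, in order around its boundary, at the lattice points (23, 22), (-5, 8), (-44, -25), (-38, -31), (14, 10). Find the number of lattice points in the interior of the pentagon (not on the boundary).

646

The shoelace formula gives twice the area as |[23·8 − (-5)·22] + [(-5)·(-25) − (-44)·8] + [(-44)·(-31) − (-38)·(-25)] + [(-38)·10 − 14·(-31)] + [14·22 − 23·10]| = 1317, so the area is 658.5.
The number of boundary lattice points is Σ gcd(|Δx|,|Δy|) = gcd(28,14) + gcd(39,33) + gcd(6,6) + gcd(52,41) + gcd(9,12) = 14+3+6+1+3 = 27.
By Pick's theorem A = I + B/2 − 1, so I = 658.5 − 27/2 + 1 = 646.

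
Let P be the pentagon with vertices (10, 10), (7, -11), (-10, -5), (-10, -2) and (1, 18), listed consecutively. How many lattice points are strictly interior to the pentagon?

348

The shoelace formula gives twice the area as |(10·(-11) − 7·10) + (7·(-5) − (-10)·(-11)) + ((-10)·(-2) − (-10)·(-5)) + ((-10)·18 − 1·(-2)) + (1·10 − 10·18)| = 703, so the area is 351.5.
Summing gcd(|Δx|,|Δy|) over the edges gives the boundary count: gcd(3,21) + gcd(17,6) + gcd(0,3) + gcd(11,20) + gcd(9,8) = 3+1+3+1+1 = 9.
Pick's theorem gives I = A − B/2 + 1 = 351.5 − 9/2 + 1 = 348.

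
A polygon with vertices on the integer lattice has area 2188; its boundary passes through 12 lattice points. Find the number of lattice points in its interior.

From Pick's theorem, I = A − B/2 + 1 = 2188 − 12/2 + 1 = 2183.

2183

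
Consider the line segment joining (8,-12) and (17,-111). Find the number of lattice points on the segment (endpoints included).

10

The number of lattice points on a segment between lattice points is gcd(|Δx|,|Δy|) + 1 = gcd(9,99) + 1 = 9 + 1 = 10.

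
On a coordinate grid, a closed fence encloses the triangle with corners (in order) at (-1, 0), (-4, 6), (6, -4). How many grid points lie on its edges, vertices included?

14

Summing gcd(|Δx|,|Δy|) over the edges gives the boundary count: gcd(3,6) + gcd(10,10) + gcd(7,4) = 3+10+1 = 14.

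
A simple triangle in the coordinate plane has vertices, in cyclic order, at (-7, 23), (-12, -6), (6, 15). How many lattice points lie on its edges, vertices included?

5

Summing gcd(|Δx|,|Δy|) over the edges gives the boundary count: gcd(5,29) + gcd(18,21) + gcd(13,8) = 1+3+1 = 5.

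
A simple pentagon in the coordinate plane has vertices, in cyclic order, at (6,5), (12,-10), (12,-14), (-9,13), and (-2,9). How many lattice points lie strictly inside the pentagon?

122

The shoelace formula gives twice the area as |(6·(-10) − 12·5) + (12·(-14) − 12·(-10)) + (12·13 − (-9)·(-14)) + ((-9)·9 − (-2)·13) + ((-2)·5 − 6·9)| = 257, so the area is 257/2.
The number of boundary lattice points is Σ gcd(|Δx|,|Δy|) = gcd(6,15) + gcd(0,4) + gcd(21,27) + gcd(7,4) + gcd(8,4) = 3+4+3+1+4 = 15.
Pick's theorem gives I = A − B/2 + 1 = 257/2 − 15/2 + 1 = 122.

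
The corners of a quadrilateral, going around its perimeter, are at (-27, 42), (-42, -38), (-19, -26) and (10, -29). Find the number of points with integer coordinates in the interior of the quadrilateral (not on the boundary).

1801

By the shoelace formula, twice the signed area is |((-27)·(-38) − (-42)·42) + ((-42)·(-26) − (-19)·(-38)) + ((-19)·(-29) − 10·(-26)) + (10·42 − (-27)·(-29))| = 3608, so the area is 1804.
Along each edge there are gcd(|Δx|,|Δy|)+1 lattice points, so counting each shared vertex once the boundary has gcd(15,80) + gcd(23,12) + gcd(29,3) + gcd(37,71) = 5+1+1+1 = 8.
By Pick's theorem A = I + B/2 − 1, so I = 1804 − 8/2 + 1 = 1801.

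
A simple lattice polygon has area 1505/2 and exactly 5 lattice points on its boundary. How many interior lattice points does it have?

751

From Pick's theorem, I = A − B/2 + 1 = 1505/2 − 5/2 + 1 = 751.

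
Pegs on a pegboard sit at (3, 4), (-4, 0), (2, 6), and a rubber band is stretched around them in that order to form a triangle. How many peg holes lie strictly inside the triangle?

Using the shoelace formula, 2A = |(3·0 − (-4)·4) + ((-4)·6 − 2·0) + (2·4 − 3·6)| = 18, so the area is 9.
Along each edge there are gcd(|Δx|,|Δy|)+1 lattice points, so counting each shared vertex once the boundary has gcd(7,4) + gcd(6,6) + gcd(1,2) = 1+6+1 = 8.
By Pick's theorem A = I + B/2 − 1, so I = 9 − 8/2 + 1 = 6.

6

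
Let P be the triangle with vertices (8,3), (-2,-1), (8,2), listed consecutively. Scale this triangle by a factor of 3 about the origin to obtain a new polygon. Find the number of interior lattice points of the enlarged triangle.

40

By the shoelace formula, twice the signed area is |(8·(-1) − (-2)·3) + ((-2)·2 − 8·(-1)) + (8·3 − 8·2)| = 10, so the area is 5.
Along each edge there are gcd(|Δx|,|Δy|)+1 lattice points, so counting each shared vertex once the boundary has gcd(10,4) + gcd(10,3) + gcd(0,1) = 2+1+1 = 4.
Scaling by 3 multiplies the area by 3² = 9 (so the new area is 45) and multiplies the boundary lattice-point count by 3, giving 12.
By Pick's theorem, the interior count of the dilated polygon is 45 − 12/2 + 1 = 40.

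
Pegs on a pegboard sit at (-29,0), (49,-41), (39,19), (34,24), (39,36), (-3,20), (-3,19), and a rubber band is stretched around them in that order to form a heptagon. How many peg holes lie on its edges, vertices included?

21

Along each edge there are gcd(|Δx|,|Δy|)+1 lattice points, so counting each shared vertex once the boundary has gcd(78,41) + gcd(10,60) + gcd(5,5) + gcd(5,12) + gcd(42,16) + gcd(0,1) + gcd(26,19) = 1+10+5+1+2+1+1 = 21.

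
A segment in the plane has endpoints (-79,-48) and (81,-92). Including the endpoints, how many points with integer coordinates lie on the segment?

5

The number of lattice points on a segment between lattice points is gcd(|Δx|,|Δy|) + 1 = gcd(160,44) + 1 = 4 + 1 = 5.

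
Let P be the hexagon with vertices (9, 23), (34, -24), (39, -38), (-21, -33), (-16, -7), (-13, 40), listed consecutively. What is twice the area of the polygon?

The shoelace formula gives twice the area as |[9·(-24) − 34·23] + [34·(-38) − 39·(-24)] + [39·(-33) − (-21)·(-38)] + [(-21)·(-7) − (-16)·(-33)] + [(-16)·40 − (-13)·(-7)] + [(-13)·23 − 9·40]| = 5210, so the area is 2605.

5210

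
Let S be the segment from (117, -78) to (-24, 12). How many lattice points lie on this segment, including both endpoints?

The number of lattice points on a segment between lattice points is gcd(|Δx|,|Δy|) + 1 = gcd(141,90) + 1 = 3 + 1 = 4.

4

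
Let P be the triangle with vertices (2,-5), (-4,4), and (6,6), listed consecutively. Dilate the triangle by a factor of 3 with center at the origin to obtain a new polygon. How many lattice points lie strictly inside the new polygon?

Using the shoelace formula, 2A = |[2·4 − (-4)·(-5)] + [(-4)·6 − 6·4] + [6·(-5) − 2·6]| = 102, so the area is 51.
Summing gcd(|Δx|,|Δy|) over the edges gives the boundary count: gcd(6,9) + gcd(10,2) + gcd(4,11) = 3+2+1 = 6.
Scaling by 3 multiplies the area by 3² = 9 (so the new area is 459) and multiplies the boundary lattice-point count by 3, giving 18.
By Pick's theorem, the interior count of the dilated polygon is 459 − 18/2 + 1 = 451.

451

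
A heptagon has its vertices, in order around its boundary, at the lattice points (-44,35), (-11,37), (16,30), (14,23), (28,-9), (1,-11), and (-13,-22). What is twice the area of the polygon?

The shoelace formula gives twice the area as |[(-44)·37 − (-11)·35] + [(-11)·30 − 16·37] + [16·23 − 14·30] + [14·(-9) − 28·23] + [28·(-11) − 1·(-9)] + [1·(-22) − (-13)·(-11)] + [(-13)·35 − (-44)·(-22)]| = 4874, so the area is 2437.

4874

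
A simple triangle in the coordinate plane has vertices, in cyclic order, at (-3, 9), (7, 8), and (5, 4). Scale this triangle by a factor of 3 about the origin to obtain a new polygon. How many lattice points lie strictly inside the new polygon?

By the shoelace formula, twice the signed area is |[(-3)·8 − 7·9] + [7·4 − 5·8] + [5·9 − (-3)·4]| = 42, so the area is 21.
The number of boundary lattice points is Σ gcd(|Δx|,|Δy|) = gcd(10,1) + gcd(2,4) + gcd(8,5) = 1+2+1 = 4.
Scaling by 3 multiplies the area by 3² = 9 (so the new area is 189) and multiplies the boundary lattice-point count by 3, giving 12.
By Pick's theorem, the interior count of the dilated polygon is 189 − 12/2 + 1 = 184.

184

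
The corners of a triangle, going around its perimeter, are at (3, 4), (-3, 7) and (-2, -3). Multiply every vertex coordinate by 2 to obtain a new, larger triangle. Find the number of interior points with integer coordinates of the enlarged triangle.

110

The shoelace formula gives twice the area as |(3·7 − (-3)·4) + ((-3)·(-3) − (-2)·7) + ((-2)·4 − 3·(-3))| = 57, so the area is 28.5.
Summing gcd(|Δx|,|Δy|) over the edges gives the boundary count: gcd(6,3) + gcd(1,10) + gcd(5,7) = 3+1+1 = 5.
Scaling by 2 multiplies the area by 2² = 4 (so the new area is 114) and multiplies the boundary lattice-point count by 2, giving 10.
By Pick's theorem, the interior count of the dilated polygon is 114 − 10/2 + 1 = 110.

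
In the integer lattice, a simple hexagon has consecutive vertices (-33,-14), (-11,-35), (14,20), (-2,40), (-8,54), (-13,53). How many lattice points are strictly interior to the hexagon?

2140

Using the shoelace formula, 2A = |[(-33)·(-35) − (-11)·(-14)] + [(-11)·20 − 14·(-35)] + [14·40 − (-2)·20] + [(-2)·54 − (-8)·40] + [(-8)·53 − (-13)·54] + [(-13)·(-14) − (-33)·53]| = 4292, so the area is 2146.
Along each edge there are gcd(|Δx|,|Δy|)+1 lattice points, so counting each shared vertex once the boundary has gcd(22,21) + gcd(25,55) + gcd(16,20) + gcd(6,14) + gcd(5,1) + gcd(20,67) = 1+5+4+2+1+1 = 14.
By Pick's theorem A = I + B/2 − 1, so I = 2146 − 14/2 + 1 = 2140.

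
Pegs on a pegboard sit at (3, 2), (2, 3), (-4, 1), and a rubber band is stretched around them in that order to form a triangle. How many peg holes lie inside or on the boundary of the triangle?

7

By the shoelace formula, twice the signed area is |(3·3 − 2·2) + (2·1 − (-4)·3) + ((-4)·2 − 3·1)| = 8, so the area is 4.
Along each edge there are gcd(|Δx|,|Δy|)+1 lattice points, so counting each shared vertex once the boundary has gcd(1,1) + gcd(6,2) + gcd(7,1) = 1+2+1 = 4.
Pick's theorem gives I = A − B/2 + 1 = 4 − 4/2 + 1 = 3, so the closed region contains I + B = 3 + 4 = 7 lattice points.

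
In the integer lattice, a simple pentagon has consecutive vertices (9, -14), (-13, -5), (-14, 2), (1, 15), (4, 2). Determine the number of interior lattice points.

By the shoelace formula, twice the signed area is |(9·(-5) − (-13)·(-14)) + ((-13)·2 − (-14)·(-5)) + ((-14)·15 − 1·2) + (1·2 − 4·15) + (4·(-14) − 9·2)| = 667, so the area is 667/2.
The number of boundary lattice points is Σ gcd(|Δx|,|Δy|) = gcd(22,9) + gcd(1,7) + gcd(15,13) + gcd(3,13) + gcd(5,16) = 1+1+1+1+1 = 5.
By Pick's theorem A = I + B/2 − 1, so I = 667/2 − 5/2 + 1 = 332.

332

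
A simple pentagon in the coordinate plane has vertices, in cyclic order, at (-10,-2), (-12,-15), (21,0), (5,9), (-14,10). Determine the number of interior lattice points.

463

By the shoelace formula, twice the signed area is |((-10)·(-15) − (-12)·(-2)) + ((-12)·0 − 21·(-15)) + (21·9 − 5·0) + (5·10 − (-14)·9) + ((-14)·(-2) − (-10)·10)| = 934, so the area is 467.
The number of boundary lattice points is Σ gcd(|Δx|,|Δy|) = gcd(2,13) + gcd(33,15) + gcd(16,9) + gcd(19,1) + gcd(4,12) = 1+3+1+1+4 = 10.
By Pick's theorem A = I + B/2 − 1, so I = 467 − 10/2 + 1 = 463.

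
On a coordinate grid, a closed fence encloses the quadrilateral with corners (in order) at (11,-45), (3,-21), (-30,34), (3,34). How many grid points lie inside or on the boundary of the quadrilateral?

1155

By the shoelace formula, twice the signed area is |(11·(-21) − 3·(-45)) + (3·34 − (-30)·(-21)) + ((-30)·34 − 3·34) + (3·(-45) − 11·34)| = 2255, so the area is 2255/2.
Along each edge there are gcd(|Δx|,|Δy|)+1 lattice points, so counting each shared vertex once the boundary has gcd(8,24) + gcd(33,55) + gcd(33,0) + gcd(8,79) = 8+11+33+1 = 53.
Pick's theorem gives I = A − B/2 + 1 = 2255/2 − 53/2 + 1 = 1102, so the closed region contains I + B = 1102 + 53 = 1155 lattice points.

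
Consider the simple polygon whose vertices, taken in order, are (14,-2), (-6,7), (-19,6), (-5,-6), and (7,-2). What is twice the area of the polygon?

393

The shoelace formula gives twice the area as |[14·7 − (-6)·(-2)] + [(-6)·6 − (-19)·7] + [(-19)·(-6) − (-5)·6] + [(-5)·(-2) − 7·(-6)] + [7·(-2) − 14·(-2)]| = 393, so the area is 393/2.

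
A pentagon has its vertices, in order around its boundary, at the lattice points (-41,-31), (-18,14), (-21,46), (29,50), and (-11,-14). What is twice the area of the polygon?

Using the shoelace formula, 2A = |((-41)·14 − (-18)·(-31)) + ((-18)·46 − (-21)·14) + ((-21)·50 − 29·46) + (29·(-14) − (-11)·50) + ((-11)·(-31) − (-41)·(-14))| = 4139, so the area is 4139/2.

4139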